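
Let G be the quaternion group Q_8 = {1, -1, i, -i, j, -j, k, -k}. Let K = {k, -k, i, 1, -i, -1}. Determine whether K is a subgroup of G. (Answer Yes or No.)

|K| = 6 does not divide |G| = 8, so by Lagrange K is not a subgroup.

No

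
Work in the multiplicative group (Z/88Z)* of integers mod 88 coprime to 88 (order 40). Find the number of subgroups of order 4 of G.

|G| = 40 and 4 | 40, so subgroups of order 4 are possible by Lagrange.
The subgroups of order 4 are: {1, 21, 23, 43}; {1, 21, 45, 65}; {1, 21, 67, 87}; {1, 23, 45, 67}; … (7 in all).
So G has 7 subgroups of order 4.

7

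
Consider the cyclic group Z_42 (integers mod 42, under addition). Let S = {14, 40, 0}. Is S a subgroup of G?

No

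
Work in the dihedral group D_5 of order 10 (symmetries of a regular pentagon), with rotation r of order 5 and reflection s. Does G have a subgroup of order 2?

2 | 10. A subgroup of order 2 is {e, r^2s}.

Yes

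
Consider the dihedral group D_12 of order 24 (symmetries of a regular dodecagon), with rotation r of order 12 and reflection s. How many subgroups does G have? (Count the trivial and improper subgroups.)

|G| = 24, so by Lagrange every subgroup order divides 24. Divisors: 1, 2, 3, 4, 6, 8, 12, 24.
Subgroups by order — order 1: 1; order 2: 13; order 3: 1; order 4: 7; order 6: 5; order 8: 3; order 12: 3; order 24: 1.
Total: 1 + 13 + 1 + 7 + 5 + 3 + 3 + 1 = 34.

34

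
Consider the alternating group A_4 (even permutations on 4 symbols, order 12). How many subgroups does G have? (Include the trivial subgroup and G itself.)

10

|G| = 12, so by Lagrange every subgroup order divides 12. Divisors: 1, 2, 3, 4, 6, 12.
Subgroups by order — order 1: 1; order 2: 3; order 3: 4; order 4: 1; order 6: 0; order 12: 1.
Total: 1 + 3 + 4 + 1 + 0 + 1 = 10.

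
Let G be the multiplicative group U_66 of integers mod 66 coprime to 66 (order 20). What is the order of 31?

5

Compute successive powers of 31 mod 66: 31, 37, 25, 49, 1; 31^5 ≡ 1 (mod 66).
So |⟨31⟩| = 5.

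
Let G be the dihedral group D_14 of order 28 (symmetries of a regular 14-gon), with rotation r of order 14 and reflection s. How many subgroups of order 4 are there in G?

7

|G| = 28 and 4 | 28, so subgroups of order 4 are possible by Lagrange.
The subgroups of order 4 are: {e, r^7, r^3s, r^10s}; {e, r^7, r^4s, r^11s}; {e, r^7, r^5s, r^12s}; {e, r^7, r^6s, r^13s}; … (7 in all).
So G has 7 subgroups of order 4.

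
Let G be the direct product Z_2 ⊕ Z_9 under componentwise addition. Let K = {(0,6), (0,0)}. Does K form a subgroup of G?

(0,6) ∈ K but its inverse (0,3) ∉ K, so K is not a subgroup.

No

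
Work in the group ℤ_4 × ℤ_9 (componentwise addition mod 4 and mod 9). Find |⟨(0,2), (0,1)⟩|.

9

|⟨(0,2)⟩| = 9 and |⟨(0,1)⟩| = 9, so |H| is a multiple of lcm(9, 9) = 9 and divides |G| = 36.
Closing under the operation: H = {(0,0), (0,1), (0,2), (0,3), (0,4), (0,5), (0,6), (0,7), (0,8)}, so |H| = 9.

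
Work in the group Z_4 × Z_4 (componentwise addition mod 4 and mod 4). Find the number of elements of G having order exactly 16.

0

An element (a,b) has order lcm(ord(a), ord(b)); count pairs with lcm equal to 16.
Enumerating gives 0 such elements.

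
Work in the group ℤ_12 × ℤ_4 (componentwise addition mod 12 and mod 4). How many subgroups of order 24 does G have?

|G| = 48 and 24 | 48, so subgroups of order 24 are possible by Lagrange.
The subgroups of order 24 are: {(0,0), (0,1), (0,2), (0,3), (2,0), (2,1), (2,2), (2,3), (4,0), (4,1), (4,2), (4,3), (6,0), (6,1), (6,2), (6,3), (8,0), (8,1), (8,2), (8,3), (10,0), (10,1), (10,2), (10,3)}; {(0,0), (0,2), (1,0), (1,2), (2,0), (2,2), (3,0), (3,2), (4,0), (4,2), (5,0), (5,2), (6,0), (6,2), (7,0), (7,2), (8,0), (8,2), (9,0), (9,2), (10,0), (10,2), (11,0), (11,2)}; {(0,0), (0,2), (1,1), (1,3), (2,0), (2,2), (3,1), (3,3), (4,0), (4,2), (5,1), (5,3), (6,0), (6,2), (7,1), (7,3), (8,0), (8,2), (9,1), (9,3), (10,0), (10,2), (11,1), (11,3)}.
So G has 3 subgroups of order 24.

3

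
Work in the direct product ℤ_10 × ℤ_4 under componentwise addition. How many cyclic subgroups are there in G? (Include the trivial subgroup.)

Group the elements of G by the cyclic subgroup they generate; each cyclic subgroup of order d accounts for φ(d) elements.
Cyclic subgroups by order — order 1: 1; order 2: 3; order 4: 2; order 5: 1; order 10: 3; order 20: 2.
Total: 12.

12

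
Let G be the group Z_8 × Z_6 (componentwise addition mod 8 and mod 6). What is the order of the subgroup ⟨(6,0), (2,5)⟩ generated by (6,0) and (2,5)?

24

|⟨(6,0)⟩| = 4 and |⟨(2,5)⟩| = 12, so |H| is a multiple of lcm(4, 12) = 12 and divides |G| = 48.
Closing under the operation: H = {(0,0), (0,1), (0,2), (0,3), (0,4), (0,5), (2,0), (2,1), (2,2), (2,3), (2,4), (2,5), (4,0), (4,1), (4,2), (4,3), (4,4), (4,5), (6,0), (6,1), (6,2), (6,3), (6,4), (6,5)}, so |H| = 24.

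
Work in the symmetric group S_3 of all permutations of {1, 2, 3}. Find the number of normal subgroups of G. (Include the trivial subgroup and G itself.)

G has 6 subgroups. Checking conjugation-invariance by order — order 1: 1/1 normal; order 2: 0/3 normal; order 3: 1/1 normal; order 6: 1/1 normal.
Total normal subgroups: 3.

3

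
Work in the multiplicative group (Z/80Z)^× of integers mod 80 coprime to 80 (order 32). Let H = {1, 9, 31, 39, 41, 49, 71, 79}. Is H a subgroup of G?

Yes

|H| = 8 divides |G| = 32, consistent with Lagrange.
H contains the identity, every element's inverse is in H, and H is closed under ·: it is a subgroup.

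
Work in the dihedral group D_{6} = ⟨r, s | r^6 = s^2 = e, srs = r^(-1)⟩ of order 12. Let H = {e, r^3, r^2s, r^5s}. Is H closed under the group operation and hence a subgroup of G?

|H| = 4 divides |G| = 12, consistent with Lagrange.
H contains the identity, every element's inverse is in H, and H is closed under ·: it is a subgroup.

Yes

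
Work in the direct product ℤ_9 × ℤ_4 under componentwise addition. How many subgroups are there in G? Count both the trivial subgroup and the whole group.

9

|G| = 36, so by Lagrange every subgroup order divides 36. Divisors: 1, 2, 3, 4, 6, 9, 12, 18, 36.
Subgroups by order — order 1: 1; order 2: 1; order 3: 1; order 4: 1; order 6: 1; order 9: 1; order 12: 1; order 18: 1; order 36: 1.
Total: 1 + 1 + 1 + 1 + 1 + 1 + 1 + 1 + 1 = 9.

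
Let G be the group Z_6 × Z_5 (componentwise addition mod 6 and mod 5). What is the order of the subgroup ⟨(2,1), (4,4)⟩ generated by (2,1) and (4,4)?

15

|⟨(2,1)⟩| = 15 and |⟨(4,4)⟩| = 15, so |H| is a multiple of lcm(15, 15) = 15 and divides |G| = 30.
Closing under the operation: H = {(0,0), (0,1), (0,2), (0,3), (0,4), (2,0), (2,1), (2,2), (2,3), (2,4), (4,0), (4,1), (4,2), (4,3), (4,4)}, so |H| = 15.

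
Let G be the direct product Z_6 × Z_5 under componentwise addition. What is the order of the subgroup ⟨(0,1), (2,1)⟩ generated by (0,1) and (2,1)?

|⟨(0,1)⟩| = 5 and |⟨(2,1)⟩| = 15, so |H| is a multiple of lcm(5, 15) = 15 and divides |G| = 30.
Closing under the operation: H = {(0,0), (0,1), (0,2), (0,3), (0,4), (2,0), (2,1), (2,2), (2,3), (2,4), (4,0), (4,1), (4,2), (4,3), (4,4)}, so |H| = 15.

15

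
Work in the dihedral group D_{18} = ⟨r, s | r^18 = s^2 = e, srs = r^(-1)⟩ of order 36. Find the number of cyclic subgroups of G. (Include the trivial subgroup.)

Each element a generates a cyclic subgroup ⟨a⟩; distinct elements may generate the same one (a cyclic group of order d has φ(d) generators).
Cyclic subgroups by order — order 1: 1; order 2: 19; order 3: 1; order 6: 1; order 9: 1; order 18: 1.
Total: 24.

24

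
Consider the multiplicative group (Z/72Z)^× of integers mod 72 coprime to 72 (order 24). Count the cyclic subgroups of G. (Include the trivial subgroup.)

16

A cyclic subgroup of order d is generated by each of its φ(d) elements of order d, so the cyclic subgroups of order d number (#elements of order d)/φ(d).
Cyclic subgroups by order — order 1: 1; order 2: 7; order 3: 1; order 6: 7.
Total: 16.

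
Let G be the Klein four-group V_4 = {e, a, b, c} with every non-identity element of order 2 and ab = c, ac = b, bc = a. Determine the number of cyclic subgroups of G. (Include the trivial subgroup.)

Each element a generates a cyclic subgroup ⟨a⟩; distinct elements may generate the same one (a cyclic group of order d has φ(d) generators).
Cyclic subgroups by order — order 1: 1; order 2: 3.
Total: 4.

4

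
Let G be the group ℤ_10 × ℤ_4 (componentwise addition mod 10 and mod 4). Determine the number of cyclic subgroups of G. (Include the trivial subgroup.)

Each element a generates a cyclic subgroup ⟨a⟩; distinct elements may generate the same one (a cyclic group of order d has φ(d) generators).
Cyclic subgroups by order — order 1: 1; order 2: 3; order 4: 2; order 5: 1; order 10: 3; order 20: 2.
Total: 12.

12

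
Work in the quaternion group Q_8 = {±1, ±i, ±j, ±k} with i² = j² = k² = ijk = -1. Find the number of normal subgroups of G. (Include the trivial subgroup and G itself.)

6

G has 6 subgroups. Checking conjugation-invariance by order — order 1: 1/1 normal; order 2: 1/1 normal; order 4: 3/3 normal; order 8: 1/1 normal.
Total normal subgroups: 6.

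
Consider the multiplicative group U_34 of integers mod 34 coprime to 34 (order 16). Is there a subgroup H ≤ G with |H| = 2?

2 | 16. A subgroup of order 2 is {1, 33}.

Yes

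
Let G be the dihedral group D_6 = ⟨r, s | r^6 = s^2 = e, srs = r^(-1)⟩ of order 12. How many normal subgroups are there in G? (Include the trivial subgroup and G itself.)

7

G has 16 subgroups. Checking conjugation-invariance by order — order 1: 1/1 normal; order 2: 1/7 normal; order 3: 1/1 normal; order 4: 0/3 normal; order 6: 3/3 normal; order 12: 1/1 normal.
Total normal subgroups: 7.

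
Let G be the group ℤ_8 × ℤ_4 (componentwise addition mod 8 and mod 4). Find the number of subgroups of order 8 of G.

7

|G| = 32 and 8 | 32, so subgroups of order 8 are possible by Lagrange.
The subgroups of order 8 are: {(0,0), (0,1), (0,2), (0,3), (4,0), (4,1), (4,2), (4,3)}; {(0,0), (0,2), (2,0), (2,2), (4,0), (4,2), (6,0), (6,2)}; {(0,0), (0,2), (2,1), (2,3), (4,0), (4,2), (6,1), (6,3)}; {(0,0), (1,0), (2,0), (3,0), (4,0), (5,0), (6,0), (7,0)}; … (7 in all).
So G has 7 subgroups of order 8.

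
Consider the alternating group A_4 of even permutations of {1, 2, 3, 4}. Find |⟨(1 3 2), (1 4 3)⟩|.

|⟨(1 3 2)⟩| = 3 and |⟨(1 4 3)⟩| = 3, so |H| is a multiple of lcm(3, 3) = 3 and divides |G| = 12.
Closing {(1 3 2), (1 4 3)} under the group operation gives all of G, so |H| = 12.

12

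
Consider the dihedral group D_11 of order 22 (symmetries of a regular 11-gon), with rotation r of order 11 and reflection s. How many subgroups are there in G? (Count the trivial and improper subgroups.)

|G| = 22, so by Lagrange every subgroup order divides 22. Divisors: 1, 2, 11, 22.
Subgroups by order — order 1: 1; order 2: 11; order 11: 1; order 22: 1.
Total: 1 + 11 + 1 + 1 = 14.

14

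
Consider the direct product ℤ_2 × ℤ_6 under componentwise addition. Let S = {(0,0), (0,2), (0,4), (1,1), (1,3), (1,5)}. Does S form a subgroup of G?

|S| = 6 divides |G| = 12, consistent with Lagrange.
S contains the identity, every element's inverse is in S, and S is closed under +: it is a subgroup.
In fact S = ⟨(1,5)⟩.

Yes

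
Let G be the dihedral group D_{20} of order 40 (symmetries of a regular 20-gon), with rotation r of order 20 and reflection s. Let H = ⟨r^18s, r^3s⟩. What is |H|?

8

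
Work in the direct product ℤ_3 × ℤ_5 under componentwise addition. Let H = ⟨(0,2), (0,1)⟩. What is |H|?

|⟨(0,2)⟩| = 5 and |⟨(0,1)⟩| = 5, so |H| is a multiple of lcm(5, 5) = 5 and divides |G| = 15.
Closing under the operation: H = {(0,0), (0,1), (0,2), (0,3), (0,4)}, so |H| = 5.

5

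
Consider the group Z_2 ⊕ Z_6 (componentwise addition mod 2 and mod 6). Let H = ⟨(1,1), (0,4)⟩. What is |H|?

6

|⟨(1,1)⟩| = 6 and |⟨(0,4)⟩| = 3, so |H| is a multiple of lcm(6, 3) = 6 and divides |G| = 12.
Closing under the operation: H = {(0,0), (0,2), (0,4), (1,1), (1,3), (1,5)}, so |H| = 6.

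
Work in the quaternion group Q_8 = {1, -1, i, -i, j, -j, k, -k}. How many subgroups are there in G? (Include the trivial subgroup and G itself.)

6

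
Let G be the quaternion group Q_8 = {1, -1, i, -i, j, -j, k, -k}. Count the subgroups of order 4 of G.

3

|G| = 8 and 4 | 8, so subgroups of order 4 are possible by Lagrange.
The subgroups of order 4 are: {1, -1, i, -i}; {1, -1, j, -j}; {1, -1, k, -k}.
So G has 3 subgroups of order 4.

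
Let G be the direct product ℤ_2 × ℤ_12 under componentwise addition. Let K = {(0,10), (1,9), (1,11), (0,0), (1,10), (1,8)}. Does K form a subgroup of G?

(0,10) ∈ K but its inverse (0,2) ∉ K, so K is not a subgroup.

No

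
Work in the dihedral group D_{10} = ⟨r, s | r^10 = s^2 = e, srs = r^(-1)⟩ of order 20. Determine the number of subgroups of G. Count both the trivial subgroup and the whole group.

22

|G| = 20, so by Lagrange every subgroup order divides 20. Divisors: 1, 2, 4, 5, 10, 20.
Subgroups by order — order 1: 1; order 2: 11; order 4: 5; order 5: 1; order 10: 3; order 20: 1.
Total: 1 + 11 + 5 + 1 + 3 + 1 = 22.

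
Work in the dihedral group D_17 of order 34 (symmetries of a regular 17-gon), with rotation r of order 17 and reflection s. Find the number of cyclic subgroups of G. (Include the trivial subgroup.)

19

Group the elements of G by the cyclic subgroup they generate; each cyclic subgroup of order d accounts for φ(d) elements.
Cyclic subgroups by order — order 1: 1; order 2: 17; order 17: 1.
Total: 19.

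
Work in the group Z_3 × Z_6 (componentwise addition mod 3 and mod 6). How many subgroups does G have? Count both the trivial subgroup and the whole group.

|G| = 18, so by Lagrange every subgroup order divides 18. Divisors: 1, 2, 3, 6, 9, 18.
Subgroups by order — order 1: 1; order 2: 1; order 3: 4; order 6: 4; order 9: 1; order 18: 1.
Total: 1 + 1 + 4 + 4 + 1 + 1 = 12.

12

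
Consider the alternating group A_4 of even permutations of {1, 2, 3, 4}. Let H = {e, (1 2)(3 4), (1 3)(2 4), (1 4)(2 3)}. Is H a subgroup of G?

|H| = 4 divides |G| = 12, consistent with Lagrange.
H contains the identity, every element's inverse is in H, and H is closed under ∘: it is a subgroup.

Yes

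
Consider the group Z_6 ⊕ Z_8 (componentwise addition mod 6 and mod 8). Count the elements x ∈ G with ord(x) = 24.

An element (a,b) has order lcm(ord(a), ord(b)); count pairs with lcm equal to 24.
Enumerating gives 16 such elements.

16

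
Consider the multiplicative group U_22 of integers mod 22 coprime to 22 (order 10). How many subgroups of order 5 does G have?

1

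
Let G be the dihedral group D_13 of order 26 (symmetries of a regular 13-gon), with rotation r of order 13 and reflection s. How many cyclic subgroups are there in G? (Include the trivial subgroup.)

15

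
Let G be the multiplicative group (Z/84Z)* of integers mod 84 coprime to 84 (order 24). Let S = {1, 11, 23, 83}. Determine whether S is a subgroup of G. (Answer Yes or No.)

Closure fails: 11 · 11 = 37 ∉ S. So S is not a subgroup.

No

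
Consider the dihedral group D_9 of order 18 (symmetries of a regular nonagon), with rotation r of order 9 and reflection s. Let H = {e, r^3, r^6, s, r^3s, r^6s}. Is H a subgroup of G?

|H| = 6 divides |G| = 18, consistent with Lagrange.
H contains the identity, every element's inverse is in H, and H is closed under ·: it is a subgroup.

Yes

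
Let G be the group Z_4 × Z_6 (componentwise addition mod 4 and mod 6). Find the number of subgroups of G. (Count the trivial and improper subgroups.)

|G| = 24, so by Lagrange every subgroup order divides 24. Divisors: 1, 2, 3, 4, 6, 8, 12, 24.
Subgroups by order — order 1: 1; order 2: 3; order 3: 1; order 4: 3; order 6: 3; order 8: 1; order 12: 3; order 24: 1.
Total: 1 + 3 + 1 + 3 + 3 + 1 + 3 + 1 = 16.

16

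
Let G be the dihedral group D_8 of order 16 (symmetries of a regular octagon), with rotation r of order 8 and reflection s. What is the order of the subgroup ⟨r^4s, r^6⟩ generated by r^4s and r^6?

|⟨r^4s⟩| = 2 and |⟨r^6⟩| = 4, so |H| is a multiple of lcm(2, 4) = 4 and divides |G| = 16.
Closing under the operation: H = {e, r^2, r^4, r^6, s, r^2s, r^4s, r^6s}, so |H| = 8.

8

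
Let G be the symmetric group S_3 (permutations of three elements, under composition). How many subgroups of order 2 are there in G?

|G| = 6 and 2 | 6, so subgroups of order 2 are possible by Lagrange.
The subgroups of order 2 are: {e, (1 2)}; {e, (1 3)}; {e, (2 3)}.
So G has 3 subgroups of order 2.

3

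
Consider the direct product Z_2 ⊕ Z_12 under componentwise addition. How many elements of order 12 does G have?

8

An element (a,b) has order lcm(ord(a), ord(b)); count pairs with lcm equal to 12.
Enumerating gives 8 such elements.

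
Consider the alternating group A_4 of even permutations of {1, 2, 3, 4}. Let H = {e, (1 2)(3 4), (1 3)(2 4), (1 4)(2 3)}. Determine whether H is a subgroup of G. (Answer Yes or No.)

|H| = 4 divides |G| = 12, consistent with Lagrange.
H contains the identity, every element's inverse is in H, and H is closed under ∘: it is a subgroup.

Yes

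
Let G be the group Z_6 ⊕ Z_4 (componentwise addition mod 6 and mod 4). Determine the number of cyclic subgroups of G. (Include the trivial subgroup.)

12

Group the elements of G by the cyclic subgroup they generate; each cyclic subgroup of order d accounts for φ(d) elements.
Cyclic subgroups by order — order 1: 1; order 2: 3; order 3: 1; order 4: 2; order 6: 3; order 12: 2.
Total: 12.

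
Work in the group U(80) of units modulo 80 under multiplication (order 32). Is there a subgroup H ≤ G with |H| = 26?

26 does not divide |G| = 32, so by Lagrange no subgroup of order 26 exists.

No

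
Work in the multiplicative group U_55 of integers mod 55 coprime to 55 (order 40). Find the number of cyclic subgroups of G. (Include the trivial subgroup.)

Each element a generates a cyclic subgroup ⟨a⟩; distinct elements may generate the same one (a cyclic group of order d has φ(d) generators).
Cyclic subgroups by order — order 1: 1; order 2: 3; order 4: 2; order 5: 1; order 10: 3; order 20: 2.
Total: 12.

12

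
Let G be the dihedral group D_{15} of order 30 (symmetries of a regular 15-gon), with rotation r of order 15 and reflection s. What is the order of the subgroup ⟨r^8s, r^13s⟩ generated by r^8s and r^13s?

|⟨r^8s⟩| = 2 and |⟨r^13s⟩| = 2, so |H| is a multiple of lcm(2, 2) = 2 and divides |G| = 30.
Closing under the operation: H = {e, r^5, r^10, r^3s, r^8s, r^13s}, so |H| = 6.

6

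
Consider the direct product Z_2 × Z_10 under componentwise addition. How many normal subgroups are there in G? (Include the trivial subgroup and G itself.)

10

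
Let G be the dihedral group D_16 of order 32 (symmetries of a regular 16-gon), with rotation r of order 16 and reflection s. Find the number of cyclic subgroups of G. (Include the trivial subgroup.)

Each element a generates a cyclic subgroup ⟨a⟩; distinct elements may generate the same one (a cyclic group of order d has φ(d) generators).
Cyclic subgroups by order — order 1: 1; order 2: 17; order 4: 1; order 8: 1; order 16: 1.
Total: 21.

21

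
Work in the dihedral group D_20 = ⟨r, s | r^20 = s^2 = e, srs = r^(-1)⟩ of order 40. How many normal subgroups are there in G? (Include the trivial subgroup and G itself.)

9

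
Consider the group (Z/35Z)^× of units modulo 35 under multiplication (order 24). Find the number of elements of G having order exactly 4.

4

The elements of order 4 are: 8, 13, 22, 27.
That's 4.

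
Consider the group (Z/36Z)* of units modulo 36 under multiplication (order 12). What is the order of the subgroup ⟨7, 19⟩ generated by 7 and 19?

|⟨7⟩| = 6 and |⟨19⟩| = 2, so |H| is a multiple of lcm(6, 2) = 6 and divides |G| = 12.
Closing under the operation: H = {1, 7, 13, 19, 25, 31}, so |H| = 6.

6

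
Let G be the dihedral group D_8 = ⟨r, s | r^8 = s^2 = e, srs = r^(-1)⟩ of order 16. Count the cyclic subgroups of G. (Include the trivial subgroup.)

12

A cyclic subgroup of order d is generated by each of its φ(d) elements of order d, so the cyclic subgroups of order d number (#elements of order d)/φ(d).
Cyclic subgroups by order — order 1: 1; order 2: 9; order 4: 1; order 8: 1.
Total: 12.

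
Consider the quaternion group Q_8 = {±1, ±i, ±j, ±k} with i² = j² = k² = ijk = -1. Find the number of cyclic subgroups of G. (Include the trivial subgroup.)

5

Group the elements of G by the cyclic subgroup they generate; each cyclic subgroup of order d accounts for φ(d) elements.
Cyclic subgroups by order — order 1: 1; order 2: 1; order 4: 3.
Total: 5.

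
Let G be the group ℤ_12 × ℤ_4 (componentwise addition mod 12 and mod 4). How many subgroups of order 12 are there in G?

|G| = 48 and 12 | 48, so subgroups of order 12 are possible by Lagrange.
The subgroups of order 12 are: {(0,0), (0,1), (0,2), (0,3), (4,0), (4,1), (4,2), (4,3), (8,0), (8,1), (8,2), (8,3)}; {(0,0), (0,2), (2,0), (2,2), (4,0), (4,2), (6,0), (6,2), (8,0), (8,2), (10,0), (10,2)}; {(0,0), (0,2), (2,1), (2,3), (4,0), (4,2), (6,1), (6,3), (8,0), (8,2), (10,1), (10,3)}; {(0,0), (1,0), (2,0), (3,0), (4,0), (5,0), (6,0), (7,0), (8,0), (9,0), (10,0), (11,0)}; … (7 in all).
So G has 7 subgroups of order 12.

7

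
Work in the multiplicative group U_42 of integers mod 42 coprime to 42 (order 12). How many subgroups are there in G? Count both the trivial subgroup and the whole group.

|G| = 12, so by Lagrange every subgroup order divides 12. Divisors: 1, 2, 3, 4, 6, 12.
Subgroups by order — order 1: 1; order 2: 3; order 3: 1; order 4: 1; order 6: 3; order 12: 1.
Total: 1 + 3 + 1 + 1 + 3 + 1 = 10.

10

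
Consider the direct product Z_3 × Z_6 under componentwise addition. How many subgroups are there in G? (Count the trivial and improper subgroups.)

12

|G| = 18, so by Lagrange every subgroup order divides 18. Divisors: 1, 2, 3, 6, 9, 18.
Subgroups by order — order 1: 1; order 2: 1; order 3: 4; order 6: 4; order 9: 1; order 18: 1.
Total: 1 + 1 + 4 + 4 + 1 + 1 = 12.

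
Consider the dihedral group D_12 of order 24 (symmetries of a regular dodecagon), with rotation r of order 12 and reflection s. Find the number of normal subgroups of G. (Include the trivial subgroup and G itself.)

G has 34 subgroups. Checking conjugation-invariance by order — order 1: 1/1 normal; order 2: 1/13 normal; order 3: 1/1 normal; order 4: 1/7 normal; order 6: 1/5 normal; order 8: 0/3 normal; order 12: 3/3 normal; order 24: 1/1 normal.
Total normal subgroups: 9.

9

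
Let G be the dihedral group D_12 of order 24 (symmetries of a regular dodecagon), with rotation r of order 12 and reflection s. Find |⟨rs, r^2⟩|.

12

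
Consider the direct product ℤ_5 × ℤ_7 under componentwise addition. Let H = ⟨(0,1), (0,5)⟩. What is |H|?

7

|⟨(0,1)⟩| = 7 and |⟨(0,5)⟩| = 7, so |H| is a multiple of lcm(7, 7) = 7 and divides |G| = 35.
Closing under the operation: H = {(0,0), (0,1), (0,2), (0,3), (0,4), (0,5), (0,6)}, so |H| = 7.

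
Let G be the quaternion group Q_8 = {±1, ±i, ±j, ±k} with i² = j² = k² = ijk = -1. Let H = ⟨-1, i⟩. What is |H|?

|⟨-1⟩| = 2 and |⟨i⟩| = 4, so |H| is a multiple of lcm(2, 4) = 4 and divides |G| = 8.
Closing under the operation: H = {1, -1, i, -i}, so |H| = 4.

4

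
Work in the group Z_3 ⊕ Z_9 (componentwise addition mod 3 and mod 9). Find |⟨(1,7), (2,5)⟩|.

|⟨(1,7)⟩| = 9 and |⟨(2,5)⟩| = 9, so |H| is a multiple of lcm(9, 9) = 9 and divides |G| = 27.
Closing under the operation: H = {(0,0), (0,3), (0,6), (1,1), (1,4), (1,7), (2,2), (2,5), (2,8)}, so |H| = 9.

9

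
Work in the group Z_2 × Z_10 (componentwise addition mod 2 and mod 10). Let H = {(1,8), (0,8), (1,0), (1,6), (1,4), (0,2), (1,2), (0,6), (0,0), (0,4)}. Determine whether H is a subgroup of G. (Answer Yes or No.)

|H| = 10 divides |G| = 20, consistent with Lagrange.
H contains the identity, every element's inverse is in H, and H is closed under +: it is a subgroup.
In fact H = ⟨(1,2)⟩.

Yes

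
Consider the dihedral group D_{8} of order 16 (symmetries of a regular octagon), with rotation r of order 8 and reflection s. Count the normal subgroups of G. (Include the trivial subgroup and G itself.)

G has 19 subgroups. Checking conjugation-invariance by order — order 1: 1/1 normal; order 2: 1/9 normal; order 4: 1/5 normal; order 8: 3/3 normal; order 16: 1/1 normal.
Total normal subgroups: 7.

7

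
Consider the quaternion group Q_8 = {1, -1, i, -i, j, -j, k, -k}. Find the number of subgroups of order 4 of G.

|G| = 8 and 4 | 8, so subgroups of order 4 are possible by Lagrange.
The subgroups of order 4 are: {1, -1, i, -i}; {1, -1, j, -j}; {1, -1, k, -k}.
So G has 3 subgroups of order 4.

3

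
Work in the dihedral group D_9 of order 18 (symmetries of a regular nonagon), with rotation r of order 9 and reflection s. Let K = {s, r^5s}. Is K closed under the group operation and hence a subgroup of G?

No

The identity e ∉ K, so K is not a subgroup.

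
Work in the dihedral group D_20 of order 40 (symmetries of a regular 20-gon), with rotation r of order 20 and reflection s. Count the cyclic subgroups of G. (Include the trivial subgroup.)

Group the elements of G by the cyclic subgroup they generate; each cyclic subgroup of order d accounts for φ(d) elements.
Cyclic subgroups by order — order 1: 1; order 2: 21; order 4: 1; order 5: 1; order 10: 1; order 20: 1.
Total: 26.

26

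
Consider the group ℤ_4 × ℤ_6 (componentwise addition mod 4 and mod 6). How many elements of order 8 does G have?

An element (a,b) has order lcm(ord(a), ord(b)); count pairs with lcm equal to 8.
Enumerating gives 0 such elements.

0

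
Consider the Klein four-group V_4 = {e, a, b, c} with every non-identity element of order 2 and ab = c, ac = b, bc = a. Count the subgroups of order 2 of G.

3

|G| = 4 and 2 | 4, so subgroups of order 2 are possible by Lagrange.
The subgroups of order 2 are: {e, a}; {e, b}; {e, c}.
So G has 3 subgroups of order 2.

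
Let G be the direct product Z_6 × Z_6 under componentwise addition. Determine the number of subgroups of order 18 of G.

3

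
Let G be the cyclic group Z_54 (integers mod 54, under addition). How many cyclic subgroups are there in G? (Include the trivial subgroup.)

8

A cyclic subgroup of order d is generated by each of its φ(d) elements of order d, so the cyclic subgroups of order d number (#elements of order d)/φ(d).
Cyclic subgroups by order — order 1: 1; order 2: 1; order 3: 1; order 6: 1; order 9: 1; order 18: 1; order 27: 1; order 54: 1.
Total: 8.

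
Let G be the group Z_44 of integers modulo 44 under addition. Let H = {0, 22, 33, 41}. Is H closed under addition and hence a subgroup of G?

No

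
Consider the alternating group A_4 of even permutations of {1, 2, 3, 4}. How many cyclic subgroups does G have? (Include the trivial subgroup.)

8

Group the elements of G by the cyclic subgroup they generate; each cyclic subgroup of order d accounts for φ(d) elements.
Cyclic subgroups by order — order 1: 1; order 2: 3; order 3: 4.
Total: 8.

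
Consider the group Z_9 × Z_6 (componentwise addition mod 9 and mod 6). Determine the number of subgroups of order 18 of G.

|G| = 54 and 18 | 54, so subgroups of order 18 are possible by Lagrange.
The subgroups of order 18 are: {(0,0), (0,1), (0,2), (0,3), (0,4), (0,5), (3,0), (3,1), (3,2), (3,3), (3,4), (3,5), (6,0), (6,1), (6,2), (6,3), (6,4), (6,5)}; {(0,0), (0,3), (1,0), (1,3), (2,0), (2,3), (3,0), (3,3), (4,0), (4,3), (5,0), (5,3), (6,0), (6,3), (7,0), (7,3), (8,0), (8,3)}; {(0,0), (0,3), (1,1), (1,4), (2,2), (2,5), (3,0), (3,3), (4,1), (4,4), (5,2), (5,5), (6,0), (6,3), (7,1), (7,4), (8,2), (8,5)}; {(0,0), (0,3), (1,2), (1,5), (2,1), (2,4), (3,0), (3,3), (4,2), (4,5), (5,1), (5,4), (6,0), (6,3), (7,2), (7,5), (8,1), (8,4)}.
So G has 4 subgroups of order 18.

4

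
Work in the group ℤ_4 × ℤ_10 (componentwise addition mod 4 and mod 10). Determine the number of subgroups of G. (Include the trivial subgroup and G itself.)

|G| = 40, so by Lagrange every subgroup order divides 40. Divisors: 1, 2, 4, 5, 8, 10, 20, 40.
Subgroups by order — order 1: 1; order 2: 3; order 4: 3; order 5: 1; order 8: 1; order 10: 3; order 20: 3; order 40: 1.
Total: 1 + 3 + 3 + 1 + 1 + 3 + 3 + 1 = 16.

16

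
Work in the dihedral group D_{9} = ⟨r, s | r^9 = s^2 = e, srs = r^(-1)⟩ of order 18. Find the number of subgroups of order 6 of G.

|G| = 18 and 6 | 18, so subgroups of order 6 are possible by Lagrange.
The subgroups of order 6 are: {e, r^3, r^6, r^2s, r^5s, r^8s}; {e, r^3, r^6, s, r^3s, r^6s}; {e, r^3, r^6, rs, r^4s, r^7s}.
So G has 3 subgroups of order 6.

3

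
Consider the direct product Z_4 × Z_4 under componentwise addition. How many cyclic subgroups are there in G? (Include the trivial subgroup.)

Group the elements of G by the cyclic subgroup they generate; each cyclic subgroup of order d accounts for φ(d) elements.
Cyclic subgroups by order — order 1: 1; order 2: 3; order 4: 6.
Total: 10.

10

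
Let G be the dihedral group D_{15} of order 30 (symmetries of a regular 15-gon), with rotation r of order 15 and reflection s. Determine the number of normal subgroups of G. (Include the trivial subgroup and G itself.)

5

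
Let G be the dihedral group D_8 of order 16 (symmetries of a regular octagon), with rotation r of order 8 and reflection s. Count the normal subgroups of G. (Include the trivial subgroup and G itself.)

G has 19 subgroups. Checking conjugation-invariance by order — order 1: 1/1 normal; order 2: 1/9 normal; order 4: 1/5 normal; order 8: 3/3 normal; order 16: 1/1 normal.
Total normal subgroups: 7.

7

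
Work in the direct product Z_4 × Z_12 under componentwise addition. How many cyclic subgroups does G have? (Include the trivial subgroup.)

20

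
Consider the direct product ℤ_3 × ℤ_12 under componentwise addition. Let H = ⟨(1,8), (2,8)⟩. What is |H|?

9

|⟨(1,8)⟩| = 3 and |⟨(2,8)⟩| = 3, so |H| is a multiple of lcm(3, 3) = 3 and divides |G| = 36.
Closing under the operation: H = {(0,0), (0,4), (0,8), (1,0), (1,4), (1,8), (2,0), (2,4), (2,8)}, so |H| = 9.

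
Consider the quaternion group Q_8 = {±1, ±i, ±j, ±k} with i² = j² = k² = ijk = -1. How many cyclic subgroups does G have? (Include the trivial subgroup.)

5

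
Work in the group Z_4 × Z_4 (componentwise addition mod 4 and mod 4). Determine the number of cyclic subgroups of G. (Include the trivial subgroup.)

Group the elements of G by the cyclic subgroup they generate; each cyclic subgroup of order d accounts for φ(d) elements.
Cyclic subgroups by order — order 1: 1; order 2: 3; order 4: 6.
Total: 10.

10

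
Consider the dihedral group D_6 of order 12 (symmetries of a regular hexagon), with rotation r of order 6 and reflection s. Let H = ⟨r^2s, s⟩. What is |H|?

|⟨r^2s⟩| = 2 and |⟨s⟩| = 2, so |H| is a multiple of lcm(2, 2) = 2 and divides |G| = 12.
Closing under the operation: H = {e, r^2, r^4, s, r^2s, r^4s}, so |H| = 6.

6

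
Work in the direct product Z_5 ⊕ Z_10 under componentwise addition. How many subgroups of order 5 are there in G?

|G| = 50 and 5 | 50, so subgroups of order 5 are possible by Lagrange.
The subgroups of order 5 are: {(0,0), (0,2), (0,4), (0,6), (0,8)}; {(0,0), (1,0), (2,0), (3,0), (4,0)}; {(0,0), (1,2), (2,4), (3,6), (4,8)}; {(0,0), (1,4), (2,8), (3,2), (4,6)}; … (6 in all).
So G has 6 subgroups of order 5.

6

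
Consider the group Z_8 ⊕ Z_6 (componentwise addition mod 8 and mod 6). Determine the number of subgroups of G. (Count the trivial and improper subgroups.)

22

|G| = 48, so by Lagrange every subgroup order divides 48. Divisors: 1, 2, 3, 4, 6, 8, 12, 16, 24, 48.
Subgroups by order — order 1: 1; order 2: 3; order 3: 1; order 4: 3; order 6: 3; order 8: 3; order 12: 3; order 16: 1; order 24: 3; order 48: 1.
Total: 1 + 3 + 1 + 3 + 3 + 3 + 3 + 1 + 3 + 1 = 22.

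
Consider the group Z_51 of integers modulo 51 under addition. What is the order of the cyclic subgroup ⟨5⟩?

In Z_51, the order of an element a is n/gcd(a, n).
gcd(5, 51) = 1, so |⟨5⟩| = 51/1 = 51.

51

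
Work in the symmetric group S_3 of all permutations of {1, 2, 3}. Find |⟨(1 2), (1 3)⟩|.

6

|⟨(1 2)⟩| = 2 and |⟨(1 3)⟩| = 2, so |H| is a multiple of lcm(2, 2) = 2 and divides |G| = 6.
Closing {(1 2), (1 3)} under the group operation gives all of G, so |H| = 6.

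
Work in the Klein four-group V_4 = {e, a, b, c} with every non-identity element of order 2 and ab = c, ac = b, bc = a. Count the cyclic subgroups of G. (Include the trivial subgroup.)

4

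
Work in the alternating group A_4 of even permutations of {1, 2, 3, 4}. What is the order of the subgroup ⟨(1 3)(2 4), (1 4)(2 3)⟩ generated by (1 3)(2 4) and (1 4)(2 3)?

|⟨(1 3)(2 4)⟩| = 2 and |⟨(1 4)(2 3)⟩| = 2, so |H| is a multiple of lcm(2, 2) = 2 and divides |G| = 12.
Closing under the operation: H = {e, (1 2)(3 4), (1 3)(2 4), (1 4)(2 3)}, so |H| = 4.

4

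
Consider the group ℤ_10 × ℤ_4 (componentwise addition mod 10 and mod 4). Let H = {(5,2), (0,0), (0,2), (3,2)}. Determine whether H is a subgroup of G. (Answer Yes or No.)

No

(3,2) ∈ H but its inverse (7,2) ∉ H, so H is not a subgroup.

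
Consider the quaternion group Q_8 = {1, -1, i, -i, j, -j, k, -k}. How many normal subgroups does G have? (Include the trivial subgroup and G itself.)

G has 6 subgroups. Checking conjugation-invariance by order — order 1: 1/1 normal; order 2: 1/1 normal; order 4: 3/3 normal; order 8: 1/1 normal.
Total normal subgroups: 6.

6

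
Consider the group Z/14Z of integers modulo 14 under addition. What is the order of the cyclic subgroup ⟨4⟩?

7

In Z/14Z, the order of an element a is n/gcd(a, n).
gcd(4, 14) = 2, so |⟨4⟩| = 14/2 = 7.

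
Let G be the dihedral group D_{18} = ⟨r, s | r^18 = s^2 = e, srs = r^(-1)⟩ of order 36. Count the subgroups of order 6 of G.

|G| = 36 and 6 | 36, so subgroups of order 6 are possible by Lagrange.
The subgroups of order 6 are: {e, r^6, r^12, r^4s, r^10s, r^16s}; {e, r^6, r^12, r^5s, r^11s, r^17s}; {e, r^6, r^12, s, r^6s, r^12s}; {e, r^6, r^12, rs, r^7s, r^13s}; … (7 in all).
So G has 7 subgroups of order 6.

7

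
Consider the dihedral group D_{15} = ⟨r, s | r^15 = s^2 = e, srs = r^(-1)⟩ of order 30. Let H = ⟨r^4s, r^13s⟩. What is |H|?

|⟨r^4s⟩| = 2 and |⟨r^13s⟩| = 2, so |H| is a multiple of lcm(2, 2) = 2 and divides |G| = 30.
Closing under the operation: H = {e, r^3, r^6, r^9, r^12, rs, r^4s, r^7s, r^10s, r^13s}, so |H| = 10.

10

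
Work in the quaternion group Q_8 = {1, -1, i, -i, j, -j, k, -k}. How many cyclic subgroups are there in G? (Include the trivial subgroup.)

5

A cyclic subgroup of order d is generated by each of its φ(d) elements of order d, so the cyclic subgroups of order d number (#elements of order d)/φ(d).
Cyclic subgroups by order — order 1: 1; order 2: 1; order 4: 3.
Total: 5.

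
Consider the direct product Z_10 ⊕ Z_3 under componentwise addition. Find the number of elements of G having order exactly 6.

An element (a,b) has order lcm(ord(a), ord(b)); count pairs with lcm equal to 6.
Enumerating gives 2 such elements.

2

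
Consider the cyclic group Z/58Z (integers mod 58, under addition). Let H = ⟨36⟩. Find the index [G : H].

|⟨36⟩| = 29 and |G| = 58.
By Lagrange, [G : H] = |G|/|H| = 58/29 = 2.

2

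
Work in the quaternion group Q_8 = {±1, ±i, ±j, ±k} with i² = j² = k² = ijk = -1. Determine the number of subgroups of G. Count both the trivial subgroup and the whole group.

|G| = 8, so by Lagrange every subgroup order divides 8. Divisors: 1, 2, 4, 8.
Subgroups by order — order 1: 1; order 2: 1; order 4: 3; order 8: 1.
Total: 1 + 1 + 3 + 1 = 6.

6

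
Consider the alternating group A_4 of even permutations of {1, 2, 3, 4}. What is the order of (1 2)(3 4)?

2

Computing powers of (1 2)(3 4): the smallest k with ((1 2)(3 4))^k = e is k = 2.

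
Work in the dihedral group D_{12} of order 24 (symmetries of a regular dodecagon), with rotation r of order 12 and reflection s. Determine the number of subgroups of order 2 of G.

|G| = 24 and 2 | 24, so subgroups of order 2 are possible by Lagrange.
The subgroups of order 2 are: {e, r^10s}; {e, r^11s}; {e, r^2s}; {e, r^3s}; … (13 in all).
So G has 13 subgroups of order 2.

13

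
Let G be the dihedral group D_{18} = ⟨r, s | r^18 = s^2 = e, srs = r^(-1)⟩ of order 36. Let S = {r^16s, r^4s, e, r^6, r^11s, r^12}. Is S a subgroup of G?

No

Closure fails: r^11s · r^6 = r^5s ∉ S. So S is not a subgroup.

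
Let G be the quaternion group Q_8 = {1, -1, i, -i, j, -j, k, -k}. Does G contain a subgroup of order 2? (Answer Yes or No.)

2 | 8. A subgroup of order 2 is {1, -1}.

Yes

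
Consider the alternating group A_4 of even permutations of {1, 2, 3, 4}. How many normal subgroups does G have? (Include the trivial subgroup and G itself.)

3

G has 10 subgroups. Checking conjugation-invariance by order — order 1: 1/1 normal; order 2: 0/3 normal; order 3: 0/4 normal; order 4: 1/1 normal; order 12: 1/1 normal.
Total normal subgroups: 3.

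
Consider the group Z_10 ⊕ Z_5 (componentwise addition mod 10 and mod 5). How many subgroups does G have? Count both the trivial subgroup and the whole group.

16

|G| = 50, so by Lagrange every subgroup order divides 50. Divisors: 1, 2, 5, 10, 25, 50.
Subgroups by order — order 1: 1; order 2: 1; order 5: 6; order 10: 6; order 25: 1; order 50: 1.
Total: 1 + 1 + 6 + 6 + 1 + 1 = 16.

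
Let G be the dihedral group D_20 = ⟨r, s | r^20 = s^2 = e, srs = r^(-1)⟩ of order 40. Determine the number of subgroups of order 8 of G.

|G| = 40 and 8 | 40, so subgroups of order 8 are possible by Lagrange.
The subgroups of order 8 are: {e, r^5, r^10, r^15, s, r^5s, r^10s, r^15s}; {e, r^5, r^10, r^15, rs, r^6s, r^11s, r^16s}; {e, r^5, r^10, r^15, r^2s, r^7s, r^12s, r^17s}; {e, r^5, r^10, r^15, r^3s, r^8s, r^13s, r^18s}; … (5 in all).
So G has 5 subgroups of order 8.

5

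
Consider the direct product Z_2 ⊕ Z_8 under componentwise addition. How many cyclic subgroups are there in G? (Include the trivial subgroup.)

Group the elements of G by the cyclic subgroup they generate; each cyclic subgroup of order d accounts for φ(d) elements.
Cyclic subgroups by order — order 1: 1; order 2: 3; order 4: 2; order 8: 2.
Total: 8.

8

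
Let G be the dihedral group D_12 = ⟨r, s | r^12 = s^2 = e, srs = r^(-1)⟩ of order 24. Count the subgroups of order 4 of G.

7

|G| = 24 and 4 | 24, so subgroups of order 4 are possible by Lagrange.
The subgroups of order 4 are: {e, r^6, r^4s, r^10s}; {e, r^6, r^5s, r^11s}; {e, r^6, r^2s, r^8s}; {e, r^3, r^6, r^9}; … (7 in all).
So G has 7 subgroups of order 4.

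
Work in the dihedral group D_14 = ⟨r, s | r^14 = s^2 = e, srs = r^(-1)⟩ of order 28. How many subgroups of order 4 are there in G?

7

|G| = 28 and 4 | 28, so subgroups of order 4 are possible by Lagrange.
The subgroups of order 4 are: {e, r^7, r^3s, r^10s}; {e, r^7, r^4s, r^11s}; {e, r^7, r^5s, r^12s}; {e, r^7, r^6s, r^13s}; … (7 in all).
So G has 7 subgroups of order 4.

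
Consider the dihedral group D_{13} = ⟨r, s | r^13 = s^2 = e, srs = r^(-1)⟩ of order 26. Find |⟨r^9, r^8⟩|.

|⟨r^9⟩| = 13 and |⟨r^8⟩| = 13, so |H| is a multiple of lcm(13, 13) = 13 and divides |G| = 26.
Closing under the operation: H = {e, r, r^2, r^3, r^4, r^5, r^6, r^7, r^8, r^9, r^10, r^11, r^12}, so |H| = 13.

13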